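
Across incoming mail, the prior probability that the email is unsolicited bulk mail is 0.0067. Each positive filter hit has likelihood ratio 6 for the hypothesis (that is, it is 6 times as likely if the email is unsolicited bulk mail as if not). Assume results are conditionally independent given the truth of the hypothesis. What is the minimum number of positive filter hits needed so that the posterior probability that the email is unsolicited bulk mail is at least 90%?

5

Prior odds = 0.0067/0.9933 = 67/9933.
Likelihood ratio per positive filter hit = 6.
Target odds: 0.9 ÷ 0.1 = 9.
Require 6ⁿ ≥ 9 ÷ (67/9933) = 89397/67.
6⁴ = 1296 falls short of 89397/67 but 6⁵ = 7776 reaches it, so n = 5.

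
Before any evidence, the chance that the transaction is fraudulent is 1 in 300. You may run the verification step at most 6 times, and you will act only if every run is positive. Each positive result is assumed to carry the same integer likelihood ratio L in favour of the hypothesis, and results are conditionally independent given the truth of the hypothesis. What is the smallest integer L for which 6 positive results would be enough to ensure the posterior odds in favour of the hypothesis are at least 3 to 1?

4

Prior odds = (1/300)/(299/300) = 1/299.
Target odds = 3.
Need L⁶ ≥ 3 ÷ (1/299) = 897.
3⁶ = 729 < 897 ≤ 4096 = 4⁶, so L = 4.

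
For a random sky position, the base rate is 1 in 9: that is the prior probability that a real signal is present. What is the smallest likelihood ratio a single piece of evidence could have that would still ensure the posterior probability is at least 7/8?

Prior odds = (1/9)/(8/9) = 0.125.
Target odds = 0.875/0.125 = 7.
Required Bayes factor = 7 ÷ 0.125 = 56.

56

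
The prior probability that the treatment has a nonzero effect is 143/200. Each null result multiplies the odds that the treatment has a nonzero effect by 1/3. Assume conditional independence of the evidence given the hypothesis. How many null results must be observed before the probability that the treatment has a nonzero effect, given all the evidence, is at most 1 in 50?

Prior odds = 0.715/0.285 = 143/57.
Likelihood ratio per null result = 1/3.
Target odds: 0.02 ÷ 0.98 = 1/49.
Need (143/57) × (1/3)ⁿ ≤ 1/49, i.e. (1/3)ⁿ ≤ 57/7007.
(1/3)⁴ = 1/81 is still above 57/7007 but (1/3)⁵ = 1/243 is at or below it, so n = 5.

5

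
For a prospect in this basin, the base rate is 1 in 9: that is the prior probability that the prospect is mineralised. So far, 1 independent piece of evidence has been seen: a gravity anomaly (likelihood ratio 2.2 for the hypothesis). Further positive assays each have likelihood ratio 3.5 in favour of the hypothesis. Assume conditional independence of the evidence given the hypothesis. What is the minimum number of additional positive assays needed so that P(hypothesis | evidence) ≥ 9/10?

3

Prior odds = (1/9)/(8/9) = 0.125.
Bayes factor of the evidence already in hand = 2.2.
Odds after that evidence = 0.125 × 2.2 = 0.275.
Target odds = 0.9/0.1 = 9.
Need 3.5ⁿ ≥ 9 ÷ 0.275 = 360/11.
3.5² = 12.25 falls short of 360/11 but 3.5³ = 42.875 reaches it, so n = 3.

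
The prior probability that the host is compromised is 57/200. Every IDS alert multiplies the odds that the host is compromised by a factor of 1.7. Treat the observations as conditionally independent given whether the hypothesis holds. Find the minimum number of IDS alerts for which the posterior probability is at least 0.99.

Prior odds: 0.285 ÷ 0.715 = 57/143.
Likelihood ratio per IDS alert = 1.7.
Target odds: 0.99 ÷ 0.01 = 99.
Need (57/143) × 1.7ⁿ ≥ 99, i.e. 1.7ⁿ ≥ 4719/19.
1.7¹⁰ ≈201.599 falls short of 4719/19 but 1.7¹¹ ≈342.719 reaches it, so n = 11.

11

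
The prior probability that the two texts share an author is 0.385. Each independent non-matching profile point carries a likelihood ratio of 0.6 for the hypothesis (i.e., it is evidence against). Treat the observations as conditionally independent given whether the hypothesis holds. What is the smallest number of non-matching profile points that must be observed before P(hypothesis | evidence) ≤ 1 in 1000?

13

Prior odds = 0.385/0.615 = 77/123.
Likelihood ratio per non-matching profile point = 0.6.
Target posterior odds = 0.001/0.999 = 1/999.
Require 0.6ⁿ ≤ 1/999 ÷ (77/123) = 41/25641.
0.6¹² = 531441/244140625 is still above 41/25641 but 0.6¹³ ≈0.00130607 is at or below it, so n = 13.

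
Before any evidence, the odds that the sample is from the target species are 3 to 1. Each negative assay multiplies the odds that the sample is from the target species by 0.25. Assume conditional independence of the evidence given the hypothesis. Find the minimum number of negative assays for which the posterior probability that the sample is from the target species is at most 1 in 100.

Prior odds = 3.
Likelihood ratio per negative assay = 0.25.
Target odds: 0.01 ÷ 0.99 = 1/99.
Require 0.25ⁿ ≤ 1/99 ÷ 3 = 1/297.
0.25⁴ = 0.00390625 is still above 1/297 but 0.25⁵ = 1/1024 is at or below it, so n = 5.

5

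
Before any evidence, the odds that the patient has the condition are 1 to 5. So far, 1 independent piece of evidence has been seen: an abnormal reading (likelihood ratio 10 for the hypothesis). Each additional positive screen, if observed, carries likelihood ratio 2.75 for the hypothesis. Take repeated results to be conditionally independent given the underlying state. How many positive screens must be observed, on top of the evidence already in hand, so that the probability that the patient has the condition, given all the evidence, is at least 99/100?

Prior odds = 0.2.
Bayes factor of the evidence already in hand = 10.
Odds after that evidence = 0.2 × 10 = 2.
Target odds = 0.99/0.01 = 99.
Need 2.75ⁿ ≥ 99 ÷ 2 = 49.5.
2.75³ = 20.796875 falls short of 49.5 but 2.75⁴ = 57.19140625 reaches it, so n = 4.

4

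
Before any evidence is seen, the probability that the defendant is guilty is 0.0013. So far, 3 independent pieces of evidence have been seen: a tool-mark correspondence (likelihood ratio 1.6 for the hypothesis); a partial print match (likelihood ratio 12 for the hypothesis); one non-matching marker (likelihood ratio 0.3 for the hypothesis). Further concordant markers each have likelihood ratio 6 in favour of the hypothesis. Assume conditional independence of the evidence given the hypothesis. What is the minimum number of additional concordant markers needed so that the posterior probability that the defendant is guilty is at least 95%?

Prior odds = 0.0013/0.9987 = 13/9987.
Combined Bayes factor of the evidence already in hand = 1.6 × 12 × 0.3 = 5.76.
Odds after that evidence = (13/9987) × 5.76 = 624/83225.
Target odds = 0.95/0.05 = 19.
Need 6ⁿ ≥ 19 ÷ (624/83225) = 1581275/624.
6⁴ = 1296 falls short of 1581275/624 but 6⁵ = 7776 reaches it, so n = 5.

5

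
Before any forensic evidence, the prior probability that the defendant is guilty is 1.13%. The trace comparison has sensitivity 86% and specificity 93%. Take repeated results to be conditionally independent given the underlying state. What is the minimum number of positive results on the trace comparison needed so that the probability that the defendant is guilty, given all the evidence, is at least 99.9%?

Prior odds = 0.0113/0.9887 = 113/9887.
False-positive rate = 1 − 0.93 = 0.07; likelihood ratio of a positive = 0.86/0.07 = 86/7.
Target posterior odds = 0.999/0.001 = 999.
Need (113/9887) × (86/7)ⁿ ≥ 999, i.e. (86/7)ⁿ ≥ 9877113/113.
(86/7)⁴ = 54700816/2401 falls short of 9877113/113 but (86/7)⁵ ≈279899 reaches it, so n = 5.

5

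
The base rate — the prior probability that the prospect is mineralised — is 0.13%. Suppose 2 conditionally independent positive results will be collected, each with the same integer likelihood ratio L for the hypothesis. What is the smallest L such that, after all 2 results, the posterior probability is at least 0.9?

Prior odds = 0.0013/0.9987 = 13/9987.
Target odds = 0.9/0.1 = 9.
Need L² ≥ 9 ÷ (13/9987) = 89883/13.
83² = 6889 < 89883/13 ≤ 7056 = 84², so L = 84.

84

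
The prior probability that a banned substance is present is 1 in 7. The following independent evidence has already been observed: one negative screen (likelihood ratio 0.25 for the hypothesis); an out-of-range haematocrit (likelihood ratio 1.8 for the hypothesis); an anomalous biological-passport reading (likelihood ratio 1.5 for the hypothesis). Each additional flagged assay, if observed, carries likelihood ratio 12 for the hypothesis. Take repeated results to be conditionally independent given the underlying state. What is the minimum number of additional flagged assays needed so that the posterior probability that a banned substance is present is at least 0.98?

3

Prior odds = (1/7)/(6/7) = 1/6.
Combined Bayes factor of the evidence already in hand = 0.25 × 1.8 × 1.5 = 0.675.
Odds after that evidence = (1/6) × 0.675 = 0.1125.
Target odds = 0.98/0.02 = 49.
Need 12ⁿ ≥ 49 ÷ 0.1125 = 3920/9.
12² = 144 falls short of 3920/9 but 12³ = 1728 reaches it, so n = 3.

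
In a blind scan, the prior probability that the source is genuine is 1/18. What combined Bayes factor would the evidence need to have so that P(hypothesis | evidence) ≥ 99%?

Prior odds = (1/18)/(17/18) = 1/17.
Target odds = 0.99/0.01 = 99.
Required Bayes factor = 99 ÷ (1/17) = 1683.

1683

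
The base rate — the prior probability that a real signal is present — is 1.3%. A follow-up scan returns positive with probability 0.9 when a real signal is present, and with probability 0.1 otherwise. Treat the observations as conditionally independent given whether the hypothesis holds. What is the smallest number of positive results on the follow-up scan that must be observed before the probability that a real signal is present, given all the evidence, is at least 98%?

4

Prior odds: 0.013 ÷ 0.987 = 13/987.
Likelihood ratio of a positive result = 0.9/0.1 = 9.
Target posterior odds = 0.98/0.02 = 49.
Require 9ⁿ ≥ 49 ÷ (13/987) = 48363/13.
9³ = 729 falls short of 48363/13 but 9⁴ = 6561 reaches it, so n = 4.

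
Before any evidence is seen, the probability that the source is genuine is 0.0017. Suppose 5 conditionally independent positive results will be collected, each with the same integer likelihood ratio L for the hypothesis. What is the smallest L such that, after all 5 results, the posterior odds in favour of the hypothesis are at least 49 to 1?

Prior odds = 0.0017/0.9983 = 17/9983.
Target odds = 49.
Need L⁵ ≥ 49 ÷ (17/9983) = 489167/17.
7⁵ = 16807 < 489167/17 ≤ 32768 = 8⁵, so L = 8.

8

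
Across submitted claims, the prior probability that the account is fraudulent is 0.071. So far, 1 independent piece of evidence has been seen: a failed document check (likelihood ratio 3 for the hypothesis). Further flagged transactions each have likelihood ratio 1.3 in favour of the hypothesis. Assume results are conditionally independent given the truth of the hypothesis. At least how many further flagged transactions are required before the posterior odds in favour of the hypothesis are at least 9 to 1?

Prior odds = 0.071/0.929 = 71/929.
Bayes factor of the evidence already in hand = 3.
Odds after that evidence = (71/929) × 3 = 213/929.
Target odds = 9.
Need 1.3ⁿ ≥ 9 ÷ (213/929) = 2787/71.
1.3¹³ ≈30.2875 falls short of 2787/71 but 1.3¹⁴ ≈39.3738 reaches it, so n = 14.

14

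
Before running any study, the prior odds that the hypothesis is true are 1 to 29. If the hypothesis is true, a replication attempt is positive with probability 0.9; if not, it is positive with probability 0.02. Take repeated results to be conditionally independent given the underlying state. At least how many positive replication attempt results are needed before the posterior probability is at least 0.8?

Prior odds = 1/29.
Likelihood ratio of a positive = 0.9/0.02 = 45.
Target odds: 0.8 ÷ 0.2 = 4.
Need (1/29) × 45ⁿ ≥ 4, i.e. 45ⁿ ≥ 116.
45¹ = 45 falls short of 116 but 45² = 2025 reaches it, so n = 2.

2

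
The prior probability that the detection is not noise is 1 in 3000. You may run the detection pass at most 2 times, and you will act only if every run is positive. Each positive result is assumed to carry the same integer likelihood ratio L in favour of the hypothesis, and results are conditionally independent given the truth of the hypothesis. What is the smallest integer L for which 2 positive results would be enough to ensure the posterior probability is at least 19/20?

239

Prior odds = (1/3000)/(2999/3000) = 1/2999.
Target odds = 0.95/0.05 = 19.
Need L² ≥ 19 ÷ (1/2999) = 56981.
238² = 56644 < 56981 ≤ 57121 = 239², so L = 239.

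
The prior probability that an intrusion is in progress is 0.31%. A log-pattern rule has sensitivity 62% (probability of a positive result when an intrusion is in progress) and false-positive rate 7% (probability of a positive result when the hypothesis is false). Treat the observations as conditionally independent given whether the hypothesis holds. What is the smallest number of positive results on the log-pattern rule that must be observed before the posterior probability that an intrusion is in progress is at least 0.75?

4

Prior odds = 0.0031/0.9969 = 31/9969.
Likelihood ratio of a positive result = 0.62/0.07 = 62/7.
Target odds: 0.75 ÷ 0.25 = 3.
Need (31/9969) × (62/7)ⁿ ≥ 3, i.e. (62/7)ⁿ ≥ 29907/31.
(62/7)³ = 238328/343 falls short of 29907/31 but (62/7)⁴ = 14776336/2401 reaches it, so n = 4.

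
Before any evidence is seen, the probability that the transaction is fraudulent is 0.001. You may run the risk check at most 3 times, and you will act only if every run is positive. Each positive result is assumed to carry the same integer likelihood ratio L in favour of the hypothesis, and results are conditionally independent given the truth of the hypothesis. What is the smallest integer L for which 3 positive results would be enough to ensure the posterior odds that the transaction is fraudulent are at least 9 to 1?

21

Prior odds = 0.001/0.999 = 1/999.
Target odds = 9.
Need L³ ≥ 9 ÷ (1/999) = 8991.
20³ = 8000 < 8991 ≤ 9261 = 21³, so L = 21.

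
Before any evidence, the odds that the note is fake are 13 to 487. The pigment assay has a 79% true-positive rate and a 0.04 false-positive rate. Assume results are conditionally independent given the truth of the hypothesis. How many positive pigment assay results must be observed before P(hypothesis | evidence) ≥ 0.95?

Prior odds = 13/487.
Likelihood ratio of a positive result = 0.79/0.04 = 19.75.
Target odds: 0.95 ÷ 0.05 = 19.
Need (13/487) × 19.75ⁿ ≥ 19, i.e. 19.75ⁿ ≥ 9253/13.
19.75² = 390.0625 falls short of 9253/13 but 19.75³ = 7703.734375 reaches it, so n = 3.

3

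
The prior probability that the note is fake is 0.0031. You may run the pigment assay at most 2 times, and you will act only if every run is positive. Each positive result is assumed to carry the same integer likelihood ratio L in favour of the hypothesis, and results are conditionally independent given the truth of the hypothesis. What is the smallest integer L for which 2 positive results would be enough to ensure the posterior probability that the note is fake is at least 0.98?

Prior odds = 0.0031/0.9969 = 31/9969.
Target odds = 0.98/0.02 = 49.
Need L² ≥ 49 ÷ (31/9969) = 488481/31.
125² = 15625 < 488481/31 ≤ 15876 = 126², so L = 126.

126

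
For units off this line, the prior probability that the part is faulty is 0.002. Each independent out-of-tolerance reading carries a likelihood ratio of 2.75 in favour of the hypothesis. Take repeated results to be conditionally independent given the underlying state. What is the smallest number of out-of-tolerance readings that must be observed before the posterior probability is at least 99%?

Prior odds: 0.002 ÷ 0.998 = 1/499.
Likelihood ratio per out-of-tolerance reading = 2.75.
Target odds: 0.99 ÷ 0.01 = 99.
Require 2.75ⁿ ≥ 99 ÷ (1/499) = 49401.
2.75¹⁰ ≈24735.9 falls short of 49401 but 2.75¹¹ ≈68023.6 reaches it, so n = 11.

11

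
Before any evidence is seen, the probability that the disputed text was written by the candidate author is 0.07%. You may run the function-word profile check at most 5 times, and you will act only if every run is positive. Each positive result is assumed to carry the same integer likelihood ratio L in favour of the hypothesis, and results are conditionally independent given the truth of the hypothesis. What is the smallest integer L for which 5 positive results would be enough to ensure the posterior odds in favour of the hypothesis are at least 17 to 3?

7

Prior odds = 0.0007/0.9993 = 7/9993.
Target odds = 17/3.
Need L⁵ ≥ 17/3 ÷ (7/9993) = 56627/7.
6⁵ = 7776 < 56627/7 ≤ 16807 = 7⁵, so L = 7.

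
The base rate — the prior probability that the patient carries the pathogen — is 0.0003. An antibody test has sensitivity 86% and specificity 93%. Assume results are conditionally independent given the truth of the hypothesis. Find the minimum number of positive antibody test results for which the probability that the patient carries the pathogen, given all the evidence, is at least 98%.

5

Prior odds: 0.0003 ÷ 0.9997 = 3/9997.
False-positive rate = 1 − 0.93 = 0.07; likelihood ratio of a positive = 0.86/0.07 = 86/7.
Target posterior odds = 0.98/0.02 = 49.
Require (86/7)ⁿ ≥ 49 ÷ (3/9997) = 489853/3.
(86/7)⁴ = 54700816/2401 falls short of 489853/3 but (86/7)⁵ ≈279899 reaches it, so n = 5.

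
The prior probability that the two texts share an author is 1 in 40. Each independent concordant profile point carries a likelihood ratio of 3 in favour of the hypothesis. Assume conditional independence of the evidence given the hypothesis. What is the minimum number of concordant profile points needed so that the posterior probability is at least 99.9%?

10

Prior odds = 0.025/0.975 = 1/39.
Likelihood ratio per concordant profile point = 3.
Target odds: 0.999 ÷ 0.001 = 999.
Need (1/39) × 3ⁿ ≥ 999, i.e. 3ⁿ ≥ 38961.
3⁹ = 19683 falls short of 38961 but 3¹⁰ = 59049 reaches it, so n = 10.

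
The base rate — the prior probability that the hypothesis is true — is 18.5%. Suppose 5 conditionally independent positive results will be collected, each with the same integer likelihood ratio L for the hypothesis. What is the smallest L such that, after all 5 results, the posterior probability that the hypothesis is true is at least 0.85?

2

Prior odds = 0.185/0.815 = 37/163.
Target odds = 0.85/0.15 = 17/3.
Need L⁵ ≥ 17/3 ÷ (37/163) = 2771/111.
1⁵ = 1 < 2771/111 ≤ 32 = 2⁵, so L = 2.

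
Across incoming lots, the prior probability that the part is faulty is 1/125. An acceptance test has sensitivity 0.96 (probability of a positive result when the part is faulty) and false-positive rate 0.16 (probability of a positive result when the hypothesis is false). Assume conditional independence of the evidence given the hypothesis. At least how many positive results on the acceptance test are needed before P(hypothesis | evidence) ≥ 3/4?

4

Prior odds = 0.008/0.992 = 1/124.
Likelihood ratio of a positive result = 0.96/0.16 = 6.
Target posterior odds = 0.75/0.25 = 3.
Need (1/124) × 6ⁿ ≥ 3, i.e. 6ⁿ ≥ 372.
6³ = 216 falls short of 372 but 6⁴ = 1296 reaches it, so n = 4.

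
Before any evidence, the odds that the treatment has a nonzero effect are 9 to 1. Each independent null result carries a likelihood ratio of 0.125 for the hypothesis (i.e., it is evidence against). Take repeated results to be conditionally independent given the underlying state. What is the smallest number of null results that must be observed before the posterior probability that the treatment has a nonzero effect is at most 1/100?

4

Prior odds = 9.
Likelihood ratio per null result = 0.125.
Target posterior odds = 0.01/0.99 = 1/99.
Require 0.125ⁿ ≤ 1/99 ÷ 9 = 1/891.
0.125³ = 0.001953125 is still above 1/891 but 0.125⁴ = 1/4096 is at or below it, so n = 4.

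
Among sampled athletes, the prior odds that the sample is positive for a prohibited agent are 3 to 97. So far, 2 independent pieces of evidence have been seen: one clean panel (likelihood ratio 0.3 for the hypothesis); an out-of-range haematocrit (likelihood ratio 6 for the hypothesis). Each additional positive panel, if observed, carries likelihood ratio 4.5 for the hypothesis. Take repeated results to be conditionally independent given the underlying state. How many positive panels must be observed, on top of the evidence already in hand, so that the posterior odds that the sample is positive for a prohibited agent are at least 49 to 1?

5

Prior odds = 3/97.
Combined Bayes factor of the evidence already in hand = 0.3 × 6 = 1.8.
Odds after that evidence = (3/97) × 1.8 = 27/485.
Target odds = 49.
Need 4.5ⁿ ≥ 49 ÷ (27/485) = 23765/27.
4.5⁴ = 410.0625 falls short of 23765/27 but 4.5⁵ = 1845.28125 reaches it, so n = 5.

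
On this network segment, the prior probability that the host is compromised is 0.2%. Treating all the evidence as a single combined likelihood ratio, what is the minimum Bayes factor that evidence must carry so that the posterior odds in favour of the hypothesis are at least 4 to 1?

1996

Prior odds = 0.002/0.998 = 1/499.
Target odds = 4.
Required Bayes factor = 4 ÷ (1/499) = 1996.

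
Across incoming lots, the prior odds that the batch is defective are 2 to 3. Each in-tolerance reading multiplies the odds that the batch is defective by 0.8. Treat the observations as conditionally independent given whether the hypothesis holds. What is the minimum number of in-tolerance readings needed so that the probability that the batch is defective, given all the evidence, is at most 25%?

4

Prior odds = 2/3.
Likelihood ratio per in-tolerance reading = 0.8.
Target odds: 0.25 ÷ 0.75 = 1/3.
Need (2/3) × 0.8ⁿ ≤ 1/3, i.e. 0.8ⁿ ≤ 0.5.
0.8³ = 0.512 is still above 0.5 but 0.8⁴ = 0.4096 is at or below it, so n = 4.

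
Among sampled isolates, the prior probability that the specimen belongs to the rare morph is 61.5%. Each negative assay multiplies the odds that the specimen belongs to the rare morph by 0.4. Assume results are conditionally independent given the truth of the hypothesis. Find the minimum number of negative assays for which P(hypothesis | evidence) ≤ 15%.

Prior odds = 0.615/0.385 = 123/77.
Likelihood ratio per negative assay = 0.4.
Target odds: 0.15 ÷ 0.85 = 3/17.
Require 0.4ⁿ ≤ 3/17 ÷ (123/77) = 77/697.
0.4² = 0.16 is still above 77/697 but 0.4³ = 0.064 is at or below it, so n = 3.

3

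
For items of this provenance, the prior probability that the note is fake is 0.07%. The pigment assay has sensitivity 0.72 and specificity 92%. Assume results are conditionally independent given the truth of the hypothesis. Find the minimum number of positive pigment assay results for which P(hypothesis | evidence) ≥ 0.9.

Prior odds = 0.0007/0.9993 = 7/9993.
False-positive rate = 1 − 0.92 = 0.08; likelihood ratio of a positive = 0.72/0.08 = 9.
Target odds: 0.9 ÷ 0.1 = 9.
Need (7/9993) × 9ⁿ ≥ 9, i.e. 9ⁿ ≥ 89937/7.
9⁴ = 6561 falls short of 89937/7 but 9⁵ = 59049 reaches it, so n = 5.

5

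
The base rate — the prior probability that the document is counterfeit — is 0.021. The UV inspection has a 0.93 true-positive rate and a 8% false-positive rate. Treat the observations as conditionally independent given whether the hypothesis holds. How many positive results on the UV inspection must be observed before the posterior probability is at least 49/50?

4

Prior odds: 0.021 ÷ 0.979 = 21/979.
Likelihood ratio of a positive result = 0.93/0.08 = 11.625.
Target posterior odds = 0.98/0.02 = 49.
Require 11.625ⁿ ≥ 49 ÷ (21/979) = 6853/3.
11.625³ = 804357/512 falls short of 6853/3 but 11.625⁴ = 74805201/4096 reaches it, so n = 4.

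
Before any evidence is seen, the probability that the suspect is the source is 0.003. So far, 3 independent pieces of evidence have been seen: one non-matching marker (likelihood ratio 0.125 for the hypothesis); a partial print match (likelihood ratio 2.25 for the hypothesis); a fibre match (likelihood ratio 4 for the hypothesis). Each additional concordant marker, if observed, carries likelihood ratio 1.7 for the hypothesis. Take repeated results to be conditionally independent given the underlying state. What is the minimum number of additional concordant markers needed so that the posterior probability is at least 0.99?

20

Prior odds = 0.003/0.997 = 3/997.
Combined Bayes factor of the evidence already in hand = 0.125 × 2.25 × 4 = 1.125.
Odds after that evidence = (3/997) × 1.125 = 27/7976.
Target odds = 0.99/0.01 = 99.
Need 1.7ⁿ ≥ 99 ÷ (27/7976) = 87736/3.
1.7¹⁹ ≈23907.2 falls short of 87736/3 but 1.7²⁰ ≈40642.3 reaches it, so n = 20.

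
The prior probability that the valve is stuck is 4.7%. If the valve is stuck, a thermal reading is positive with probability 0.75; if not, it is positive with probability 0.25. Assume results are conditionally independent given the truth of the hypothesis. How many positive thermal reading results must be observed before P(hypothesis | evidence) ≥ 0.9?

5

Prior odds: 0.047 ÷ 0.953 = 47/953.
Likelihood ratio of a positive = 0.75/0.25 = 3.
Target posterior odds = 0.9/0.1 = 9.
Require 3ⁿ ≥ 9 ÷ (47/953) = 8577/47.
3⁴ = 81 falls short of 8577/47 but 3⁵ = 243 reaches it, so n = 5.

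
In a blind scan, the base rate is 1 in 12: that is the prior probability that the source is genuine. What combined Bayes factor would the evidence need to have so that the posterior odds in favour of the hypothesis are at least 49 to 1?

539

Prior odds = (1/12)/(11/12) = 1/11.
Target odds = 49.
Required Bayes factor = 49 ÷ (1/11) = 539.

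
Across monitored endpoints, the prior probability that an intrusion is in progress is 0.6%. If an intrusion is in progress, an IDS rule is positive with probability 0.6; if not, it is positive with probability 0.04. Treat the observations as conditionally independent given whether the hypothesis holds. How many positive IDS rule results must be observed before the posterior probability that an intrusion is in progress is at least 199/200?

Prior odds: 0.006 ÷ 0.994 = 3/497.
Likelihood ratio of a positive = 0.6/0.04 = 15.
Target odds: 0.995 ÷ 0.005 = 199.
Require 15ⁿ ≥ 199 ÷ (3/497) = 98903/3.
15³ = 3375 falls short of 98903/3 but 15⁴ = 50625 reaches it, so n = 4.

4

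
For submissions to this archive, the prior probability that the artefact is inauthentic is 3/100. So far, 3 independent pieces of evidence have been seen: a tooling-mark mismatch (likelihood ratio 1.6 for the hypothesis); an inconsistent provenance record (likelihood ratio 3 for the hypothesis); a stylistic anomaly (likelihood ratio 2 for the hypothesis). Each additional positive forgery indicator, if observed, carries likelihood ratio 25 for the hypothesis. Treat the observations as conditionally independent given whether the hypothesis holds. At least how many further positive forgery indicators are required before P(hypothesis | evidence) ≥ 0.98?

Prior odds = 0.03/0.97 = 3/97.
Combined Bayes factor of the evidence already in hand = 1.6 × 3 × 2 = 9.6.
Odds after that evidence = (3/97) × 9.6 = 144/485.
Target odds = 0.98/0.02 = 49.
Need 25ⁿ ≥ 49 ÷ (144/485) = 23765/144.
25¹ = 25 falls short of 23765/144 but 25² = 625 reaches it, so n = 2.

2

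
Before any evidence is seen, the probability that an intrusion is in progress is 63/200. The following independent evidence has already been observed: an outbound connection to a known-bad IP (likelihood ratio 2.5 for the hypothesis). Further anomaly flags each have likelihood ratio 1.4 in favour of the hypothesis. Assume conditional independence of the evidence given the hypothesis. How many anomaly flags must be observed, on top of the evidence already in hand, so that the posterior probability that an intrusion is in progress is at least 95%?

Prior odds = 0.315/0.685 = 63/137.
Bayes factor of the evidence already in hand = 2.5.
Odds after that evidence = (63/137) × 2.5 = 315/274.
Target odds = 0.95/0.05 = 19.
Need 1.4ⁿ ≥ 19 ÷ (315/274) = 5206/315.
1.4⁸ = 5764801/390625 falls short of 5206/315 but 1.4⁹ = 40353607/1953125 reaches it, so n = 9.

9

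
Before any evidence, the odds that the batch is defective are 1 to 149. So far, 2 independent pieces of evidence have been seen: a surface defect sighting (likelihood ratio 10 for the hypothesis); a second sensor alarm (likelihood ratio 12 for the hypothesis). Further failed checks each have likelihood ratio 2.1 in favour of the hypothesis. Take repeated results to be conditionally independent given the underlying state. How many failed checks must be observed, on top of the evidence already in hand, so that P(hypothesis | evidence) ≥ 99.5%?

8

Prior odds = 1/149.
Combined Bayes factor of the evidence already in hand = 10 × 12 = 120.
Odds after that evidence = (1/149) × 120 = 120/149.
Target odds = 0.995/0.005 = 199.
Need 2.1ⁿ ≥ 199 ÷ (120/149) = 29651/120.
2.1⁷ ≈180.109 falls short of 29651/120 but 2.1⁸ ≈378.229 reaches it, so n = 8.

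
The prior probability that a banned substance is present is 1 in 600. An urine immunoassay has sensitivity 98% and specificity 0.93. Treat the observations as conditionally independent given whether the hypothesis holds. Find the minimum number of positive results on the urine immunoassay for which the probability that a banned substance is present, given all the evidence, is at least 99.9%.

Prior odds = (1/600)/(599/600) = 1/599.
False-positive rate = 1 − 0.93 = 0.07; likelihood ratio of a positive = 0.98/0.07 = 14.
Target odds: 0.999 ÷ 0.001 = 999.
Need (1/599) × 14ⁿ ≥ 999, i.e. 14ⁿ ≥ 598401.
14⁵ = 537824 falls short of 598401 but 14⁶ = 7529536 reaches it, so n = 6.

6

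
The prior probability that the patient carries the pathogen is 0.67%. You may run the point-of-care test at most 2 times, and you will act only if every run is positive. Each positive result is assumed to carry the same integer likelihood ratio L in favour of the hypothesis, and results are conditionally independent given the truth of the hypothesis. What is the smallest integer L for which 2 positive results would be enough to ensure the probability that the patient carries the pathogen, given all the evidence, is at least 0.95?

54

Prior odds = 0.0067/0.9933 = 67/9933.
Target odds = 0.95/0.05 = 19.
Need L² ≥ 19 ÷ (67/9933) = 188727/67.
53² = 2809 < 188727/67 ≤ 2916 = 54², so L = 54.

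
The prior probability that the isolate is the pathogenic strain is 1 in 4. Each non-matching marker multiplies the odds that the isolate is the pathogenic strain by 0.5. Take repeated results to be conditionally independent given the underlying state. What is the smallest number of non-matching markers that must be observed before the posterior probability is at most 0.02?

5

Prior odds = 0.25/0.75 = 1/3.
Likelihood ratio per non-matching marker = 0.5.
Target odds: 0.02 ÷ 0.98 = 1/49.
Require 0.5ⁿ ≤ 1/49 ÷ (1/3) = 3/49.
0.5⁴ = 0.0625 is still above 3/49 but 0.5⁵ = 0.03125 is at or below it, so n = 5.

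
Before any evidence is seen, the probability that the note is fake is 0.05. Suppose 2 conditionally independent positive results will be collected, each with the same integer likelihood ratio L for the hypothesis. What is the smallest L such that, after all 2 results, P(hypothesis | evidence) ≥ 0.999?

Prior odds = 0.05/0.95 = 1/19.
Target odds = 0.999/0.001 = 999.
Need L² ≥ 999 ÷ (1/19) = 18981.
137² = 18769 < 18981 ≤ 19044 = 138², so L = 138.

138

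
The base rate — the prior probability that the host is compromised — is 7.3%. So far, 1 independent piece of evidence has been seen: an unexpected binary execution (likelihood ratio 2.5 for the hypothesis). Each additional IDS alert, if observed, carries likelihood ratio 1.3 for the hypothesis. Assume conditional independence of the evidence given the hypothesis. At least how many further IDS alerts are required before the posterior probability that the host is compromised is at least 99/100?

24

Prior odds = 0.073/0.927 = 73/927.
Bayes factor of the evidence already in hand = 2.5.
Odds after that evidence = (73/927) × 2.5 = 365/1854.
Target odds = 0.99/0.01 = 99.
Need 1.3ⁿ ≥ 99 ÷ (365/1854) = 183546/365.
1.3²³ ≈417.539 falls short of 183546/365 but 1.3²⁴ ≈542.801 reaches it, so n = 24.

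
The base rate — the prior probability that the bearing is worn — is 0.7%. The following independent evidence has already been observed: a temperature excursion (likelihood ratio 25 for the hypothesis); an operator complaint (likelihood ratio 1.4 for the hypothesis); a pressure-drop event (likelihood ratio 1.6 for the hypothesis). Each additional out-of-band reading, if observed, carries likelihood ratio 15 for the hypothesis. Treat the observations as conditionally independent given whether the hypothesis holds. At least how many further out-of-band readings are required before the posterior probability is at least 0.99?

Prior odds = 0.007/0.993 = 7/993.
Combined Bayes factor of the evidence already in hand = 25 × 1.4 × 1.6 = 56.
Odds after that evidence = (7/993) × 56 = 392/993.
Target odds = 0.99/0.01 = 99.
Need 15ⁿ ≥ 99 ÷ (392/993) = 98307/392.
15² = 225 falls short of 98307/392 but 15³ = 3375 reaches it, so n = 3.

3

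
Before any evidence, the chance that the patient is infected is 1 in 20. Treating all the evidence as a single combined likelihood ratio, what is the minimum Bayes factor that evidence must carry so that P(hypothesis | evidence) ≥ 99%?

1881

Prior odds = 0.05/0.95 = 1/19.
Target odds = 0.99/0.01 = 99.
Required Bayes factor = 99 ÷ (1/19) = 1881.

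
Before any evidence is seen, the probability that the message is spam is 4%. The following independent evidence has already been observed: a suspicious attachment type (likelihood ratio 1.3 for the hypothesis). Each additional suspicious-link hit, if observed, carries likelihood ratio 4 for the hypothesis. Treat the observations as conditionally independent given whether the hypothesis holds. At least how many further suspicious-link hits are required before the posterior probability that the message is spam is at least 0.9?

4

Prior odds = 0.04/0.96 = 1/24.
Bayes factor of the evidence already in hand = 1.3.
Odds after that evidence = (1/24) × 1.3 = 13/240.
Target odds = 0.9/0.1 = 9.
Need 4ⁿ ≥ 9 ÷ (13/240) = 2160/13.
4³ = 64 falls short of 2160/13 but 4⁴ = 256 reaches it, so n = 4.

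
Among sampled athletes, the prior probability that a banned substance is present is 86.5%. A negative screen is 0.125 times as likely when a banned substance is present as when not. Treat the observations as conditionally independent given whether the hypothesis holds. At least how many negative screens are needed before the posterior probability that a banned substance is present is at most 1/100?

4

Prior odds = 0.865/0.135 = 173/27.
Likelihood ratio per negative screen = 0.125.
Target odds: 0.01 ÷ 0.99 = 1/99.
Require 0.125ⁿ ≤ 1/99 ÷ (173/27) = 3/1903.
0.125³ = 0.001953125 is still above 3/1903 but 0.125⁴ = 1/4096 is at or below it, so n = 4.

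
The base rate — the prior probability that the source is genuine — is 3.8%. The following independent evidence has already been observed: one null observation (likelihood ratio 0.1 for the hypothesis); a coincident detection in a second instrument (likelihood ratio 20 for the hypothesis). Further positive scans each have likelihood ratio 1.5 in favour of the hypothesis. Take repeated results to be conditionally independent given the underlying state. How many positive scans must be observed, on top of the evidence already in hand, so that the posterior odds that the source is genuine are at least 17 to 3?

11

Prior odds = 0.038/0.962 = 19/481.
Combined Bayes factor of the evidence already in hand = 0.1 × 20 = 2.
Odds after that evidence = (19/481) × 2 = 38/481.
Target odds = 17/3.
Need 1.5ⁿ ≥ 17/3 ÷ (38/481) = 8177/114.
1.5¹⁰ = 59049/1024 falls short of 8177/114 but 1.5¹¹ = 177147/2048 reaches it, so n = 11.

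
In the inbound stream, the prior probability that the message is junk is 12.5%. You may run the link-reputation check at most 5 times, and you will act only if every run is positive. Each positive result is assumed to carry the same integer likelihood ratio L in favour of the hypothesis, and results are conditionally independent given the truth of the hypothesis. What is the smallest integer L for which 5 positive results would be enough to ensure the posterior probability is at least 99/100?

Prior odds = 0.125/0.875 = 1/7.
Target odds = 0.99/0.01 = 99.
Need L⁵ ≥ 99 ÷ (1/7) = 693.
3⁵ = 243 < 693 ≤ 1024 = 4⁵, so L = 4.

4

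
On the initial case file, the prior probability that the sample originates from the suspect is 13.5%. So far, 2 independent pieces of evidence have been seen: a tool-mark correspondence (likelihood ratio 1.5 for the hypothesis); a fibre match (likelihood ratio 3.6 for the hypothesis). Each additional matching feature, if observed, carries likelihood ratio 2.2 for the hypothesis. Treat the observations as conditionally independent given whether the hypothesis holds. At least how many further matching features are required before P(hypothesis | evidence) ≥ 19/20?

Prior odds = 0.135/0.865 = 27/173.
Combined Bayes factor of the evidence already in hand = 1.5 × 3.6 = 5.4.
Odds after that evidence = (27/173) × 5.4 = 729/865.
Target odds = 0.95/0.05 = 19.
Need 2.2ⁿ ≥ 19 ÷ (729/865) = 16435/729.
2.2³ = 10.648 falls short of 16435/729 but 2.2⁴ = 23.4256 reaches it, so n = 4.

4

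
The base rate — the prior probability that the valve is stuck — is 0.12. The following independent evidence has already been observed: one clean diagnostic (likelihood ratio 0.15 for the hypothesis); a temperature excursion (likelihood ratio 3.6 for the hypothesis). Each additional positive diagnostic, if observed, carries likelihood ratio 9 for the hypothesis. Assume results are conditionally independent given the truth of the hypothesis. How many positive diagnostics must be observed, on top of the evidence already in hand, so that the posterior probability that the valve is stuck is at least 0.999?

5

Prior odds = 0.12/0.88 = 3/22.
Combined Bayes factor of the evidence already in hand = 0.15 × 3.6 = 0.54.
Odds after that evidence = (3/22) × 0.54 = 81/1100.
Target odds = 0.999/0.001 = 999.
Need 9ⁿ ≥ 999 ÷ (81/1100) = 40700/3.
9⁴ = 6561 falls short of 40700/3 but 9⁵ = 59049 reaches it, so n = 5.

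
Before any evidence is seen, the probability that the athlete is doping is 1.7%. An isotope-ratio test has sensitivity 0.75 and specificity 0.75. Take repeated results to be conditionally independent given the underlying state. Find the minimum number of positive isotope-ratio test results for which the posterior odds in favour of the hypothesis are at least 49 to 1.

8

Prior odds: 0.017 ÷ 0.983 = 17/983.
False-positive rate = 1 − 0.75 = 0.25; likelihood ratio of a positive = 0.75/0.25 = 3.
Target odds = 49.
Require 3ⁿ ≥ 49 ÷ (17/983) = 48167/17.
3⁷ = 2187 falls short of 48167/17 but 3⁸ = 6561 reaches it, so n = 8.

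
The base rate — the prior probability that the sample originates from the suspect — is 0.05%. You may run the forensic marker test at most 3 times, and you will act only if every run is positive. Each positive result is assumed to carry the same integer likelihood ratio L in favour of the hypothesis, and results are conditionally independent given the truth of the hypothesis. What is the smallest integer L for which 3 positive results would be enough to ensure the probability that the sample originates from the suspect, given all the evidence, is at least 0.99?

Prior odds = 0.0005/0.9995 = 1/1999.
Target odds = 0.99/0.01 = 99.
Need L³ ≥ 99 ÷ (1/1999) = 197901.
58³ = 195112 < 197901 ≤ 205379 = 59³, so L = 59.

59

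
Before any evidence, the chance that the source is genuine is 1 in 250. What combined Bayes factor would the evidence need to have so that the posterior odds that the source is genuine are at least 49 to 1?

12201

Prior odds = 0.004/0.996 = 1/249.
Target odds = 49.
Required Bayes factor = 49 ÷ (1/249) = 12201.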